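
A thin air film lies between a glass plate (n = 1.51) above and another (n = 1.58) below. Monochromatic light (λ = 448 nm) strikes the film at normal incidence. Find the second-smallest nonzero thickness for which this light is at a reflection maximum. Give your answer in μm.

Top surface (1.51 → 1.0): reflection off a lower-index medium gives no phase shift.
Bottom surface (1.0 → 1.58): reflection off a higher-index medium gives a half-wave phase shift.
Exactly one π shift → a net half-wave offset.
So the condition for constructive reflection is 2 n t = (m + ½) λ.
The second-smallest nonzero thickness corresponds to m = 1: t = (m + ½) λ / (2 n) = 1.50 × 448 / (2 × 1.0) = 336 nm.

0.336 μm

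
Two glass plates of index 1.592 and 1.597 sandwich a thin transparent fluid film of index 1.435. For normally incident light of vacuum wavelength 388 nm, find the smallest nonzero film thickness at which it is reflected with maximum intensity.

Ray reflecting at the top interface goes from n = 1.592 toward n = 1.435: no phase shift.
Ray reflecting at the bottom interface goes from n = 1.435 toward n = 1.597: a half-wave phase shift.
The two reflections differ by half a wavelength.
So the condition for constructive reflection is 2 n t = (m + ½) λ.
Minimum at m = 0: t = λ / (4 n) = 388 / (4 × 1.435) = 67.6 nm.

67.6 nm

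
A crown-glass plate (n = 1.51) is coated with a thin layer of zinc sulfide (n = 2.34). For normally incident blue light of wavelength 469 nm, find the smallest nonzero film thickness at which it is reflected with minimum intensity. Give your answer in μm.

Ray reflecting at the top interface goes from n = 1.0 toward n = 2.34: a half-wave phase shift.
Ray reflecting at the bottom interface goes from n = 2.34 toward n = 1.51: no phase shift.
Net: one phase inversion between the two reflected rays.
For minimum reflection here: 2 n t = m λ.
Minimum nonzero at m = 1: t = λ / (2 n) = 469 / (2 × 2.34) = 100 nm.

0.100 μm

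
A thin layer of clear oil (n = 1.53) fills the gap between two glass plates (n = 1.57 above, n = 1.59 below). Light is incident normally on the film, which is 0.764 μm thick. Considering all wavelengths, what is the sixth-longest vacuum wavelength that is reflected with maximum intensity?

425 nm

At the upper boundary (n = 1.57 to n = 1.53) the reflected ray undergoes no phase shift.
Ray reflecting at the bottom interface goes from n = 1.53 toward n = 1.59: a half-wave phase shift.
The two reflections differ by half a wavelength.
With one net inversion, constructive interference in reflection requires 2 n t = (m + ½) λ.
λ = 2 n t / (m + ½). The sixth-longest wavelength is m = 5: λ = 2 × 1.53 × 764 / 5.50 = 425 nm.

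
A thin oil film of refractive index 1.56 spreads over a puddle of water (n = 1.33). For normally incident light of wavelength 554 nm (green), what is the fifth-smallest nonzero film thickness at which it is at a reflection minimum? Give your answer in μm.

Ray reflecting at the top interface goes from n = 1.0 toward n = 1.56: a half-wave phase shift.
At the lower boundary (n = 1.56 to n = 1.33) the reflected ray undergoes no phase shift.
Net: one phase inversion between the two reflected rays.
So the condition for destructive reflection is 2 n t = m λ.
The fifth-smallest nonzero thickness corresponds to m = 5: t = m λ / (2 n) = 5.00 × 554 / (2 × 1.56) = 888 nm.

0.888 μm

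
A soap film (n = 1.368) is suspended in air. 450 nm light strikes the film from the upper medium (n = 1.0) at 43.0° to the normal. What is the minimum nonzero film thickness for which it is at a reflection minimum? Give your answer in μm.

0.190 μm

Ray reflecting at the top interface goes from n = 1.0 toward n = 1.368: a half-wave phase shift.
Bottom surface (1.368 → 1.0): reflection off a lower-index medium gives no phase shift.
Exactly one π shift → a net half-wave offset.
So the condition for destructive reflection is 2 n t cos θ_r = m λ.
Snell's law: 1.0 sin 43.0° = 1.368 sin θ_r → sin θ_r = 0.499, cos θ_r = 0.867.
Minimum nonzero at m = 1: t = λ / (2 n cos θ_r) = 450 / (2 × 1.368 × 0.867) = 190 nm.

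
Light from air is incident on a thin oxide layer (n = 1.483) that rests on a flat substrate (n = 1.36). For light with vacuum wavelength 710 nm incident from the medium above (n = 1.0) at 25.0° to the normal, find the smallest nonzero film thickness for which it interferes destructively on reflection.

250 nm

Top surface (1.0 → 1.483): reflection off a higher-index medium gives a half-wave phase shift.
At the lower boundary (n = 1.483 to n = 1.36) the reflected ray undergoes no phase shift.
The two reflections differ by half a wavelength.
So the condition for destructive reflection is 2 n t cos θ_r = m λ.
Snell's law: 1.0 sin 25.0° = 1.483 sin θ_r → sin θ_r = 0.285, cos θ_r = 0.959.
Minimum nonzero at m = 1: t = λ / (2 n cos θ_r) = 710 / (2 × 1.483 × 0.959) = 250 nm.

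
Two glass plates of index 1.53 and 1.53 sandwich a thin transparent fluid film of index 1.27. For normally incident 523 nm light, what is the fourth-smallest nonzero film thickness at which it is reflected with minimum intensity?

Top surface (1.53 → 1.27): reflection off a lower-index medium gives no phase shift.
At the lower boundary (n = 1.27 to n = 1.53) the reflected ray undergoes a half-wave phase shift.
Exactly one π shift → a net half-wave offset.
With one net inversion, destructive interference in reflection requires 2 n t = m λ.
The fourth-smallest nonzero thickness corresponds to m = 4: t = m λ / (2 n) = 4.00 × 523 / (2 × 1.27) = 824 nm.

824 nm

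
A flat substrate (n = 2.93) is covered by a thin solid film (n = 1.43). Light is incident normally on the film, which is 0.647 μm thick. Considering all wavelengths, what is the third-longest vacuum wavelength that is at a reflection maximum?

617 nm

Top surface (1.0 → 1.43): reflection off a higher-index medium gives a half-wave phase shift.
Bottom surface (1.43 → 2.93): reflection off a higher-index medium gives a half-wave phase shift.
The two reflections carry the same phase change, so no net offset.
So the condition for constructive reflection is 2 n t = m λ.
λ = 2 n t / m. The third-longest wavelength is m = 3: λ = 2 × 1.43 × 647 / 3.00 = 617 nm.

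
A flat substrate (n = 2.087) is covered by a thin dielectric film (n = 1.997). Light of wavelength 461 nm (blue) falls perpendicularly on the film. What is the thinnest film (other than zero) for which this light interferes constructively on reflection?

115 nm

At the upper boundary (n = 1.0 to n = 1.997) the reflected ray undergoes a half-wave phase shift.
Ray reflecting at the bottom interface goes from n = 1.997 toward n = 2.087: a half-wave phase shift.
The two reflections carry the same phase change, so no net offset.
So the condition for constructive reflection is 2 n t = m λ.
Minimum nonzero at m = 1: t = λ / (2 n) = 461 / (2 × 1.997) = 115 nm.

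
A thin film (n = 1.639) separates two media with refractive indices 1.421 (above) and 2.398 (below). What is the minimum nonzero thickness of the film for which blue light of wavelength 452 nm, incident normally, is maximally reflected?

Ray reflecting at the top interface goes from n = 1.421 toward n = 1.639: a half-wave phase shift.
Ray reflecting at the bottom interface goes from n = 1.639 toward n = 2.398: a half-wave phase shift.
Zero or two π shifts → no net half-wave offset.
For maximum reflection here: 2 n t = m λ.
Minimum nonzero at m = 1: t = λ / (2 n) = 452 / (2 × 1.639) = 138 nm.

138 nm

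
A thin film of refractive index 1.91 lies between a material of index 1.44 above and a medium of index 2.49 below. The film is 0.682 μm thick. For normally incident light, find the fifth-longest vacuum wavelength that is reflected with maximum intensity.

At the upper boundary (n = 1.44 to n = 1.91) the reflected ray undergoes a half-wave phase shift.
Ray reflecting at the bottom interface goes from n = 1.91 toward n = 2.49: a half-wave phase shift.
Zero or two π shifts → no net half-wave offset.
With no net inversion, constructive interference in reflection requires 2 n t = m λ.
λ = 2 n t / m. The fifth-longest wavelength is m = 5: λ = 2 × 1.91 × 682 / 5.00 = 521 nm.

521 nm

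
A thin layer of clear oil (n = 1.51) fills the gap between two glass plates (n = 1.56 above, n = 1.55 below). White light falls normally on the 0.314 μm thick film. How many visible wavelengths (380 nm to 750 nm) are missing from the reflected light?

1

Ray reflecting at the top interface goes from n = 1.56 toward n = 1.51: no phase shift.
Bottom surface (1.51 → 1.55): reflection off a higher-index medium gives a half-wave phase shift.
The two reflections differ by half a wavelength.
With one net inversion, destructive interference in reflection requires 2 n t = m λ.
λ = 2 n t / m = 948 / m nm.
m=1: 948 nm (IR); m=2: 474 nm (visible); m=3: 316 nm (UV).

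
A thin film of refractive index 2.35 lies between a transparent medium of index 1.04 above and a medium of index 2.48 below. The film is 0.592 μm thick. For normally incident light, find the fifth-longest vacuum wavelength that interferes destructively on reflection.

Top surface (1.04 → 2.35): reflection off a higher-index medium gives a half-wave phase shift.
Bottom surface (2.35 → 2.48): reflection off a higher-index medium gives a half-wave phase shift.
The two reflections carry the same phase change, so no net offset.
For dark reflection here: 2 n t = (m + ½) λ.
λ = 2 n t / (m + ½). The fifth-longest wavelength is m = 4: λ = 2 × 2.35 × 592 / 4.50 = 618 nm.

618 nm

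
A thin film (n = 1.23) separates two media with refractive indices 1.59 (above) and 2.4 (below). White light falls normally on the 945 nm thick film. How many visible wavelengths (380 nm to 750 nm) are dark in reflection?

At the upper boundary (n = 1.59 to n = 1.23) the reflected ray undergoes no phase shift.
Bottom surface (1.23 → 2.4): reflection off a higher-index medium gives a half-wave phase shift.
Net: one phase inversion between the two reflected rays.
For minimum reflection here: 2 n t = m λ.
λ = 2 n t / m = 2325 / m nm.
m=3: 775 nm (IR); m=4: 581 nm (visible); m=5: 465 nm (visible); m=6: 387 nm (visible); m=7: 332 nm (UV).

3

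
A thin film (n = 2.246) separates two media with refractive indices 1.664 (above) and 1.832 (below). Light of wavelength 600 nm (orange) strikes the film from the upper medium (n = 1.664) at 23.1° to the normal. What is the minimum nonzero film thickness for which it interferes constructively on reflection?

Ray reflecting at the top interface goes from n = 1.664 toward n = 2.246: a half-wave phase shift.
Bottom surface (2.246 → 1.832): reflection off a lower-index medium gives no phase shift.
Net: one phase inversion between the two reflected rays.
For bright reflection here: 2 n t cos θ_r = (m + ½) λ.
Snell's law: 1.664 sin 23.1° = 2.246 sin θ_r → sin θ_r = 0.291, cos θ_r = 0.957.
Minimum at m = 0: t = λ / (4 n cos θ_r) = 600 / (4 × 2.246 × 0.957) = 69.8 nm.

69.8 nm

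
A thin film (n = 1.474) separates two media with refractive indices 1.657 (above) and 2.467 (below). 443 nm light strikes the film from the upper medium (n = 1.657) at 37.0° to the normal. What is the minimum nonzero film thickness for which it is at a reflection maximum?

At the upper boundary (n = 1.657 to n = 1.474) the reflected ray undergoes no phase shift.
At the lower boundary (n = 1.474 to n = 2.467) the reflected ray undergoes a half-wave phase shift.
Exactly one π shift → a net half-wave offset.
With one net inversion, constructive interference in reflection requires 2 n t cos θ_r = (m + ½) λ.
Snell's law: 1.657 sin 37.0° = 1.474 sin θ_r → sin θ_r = 0.677, cos θ_r = 0.736.
Minimum at m = 0: t = λ / (4 n cos θ_r) = 443 / (4 × 1.474 × 0.736) = 102 nm.

102 nm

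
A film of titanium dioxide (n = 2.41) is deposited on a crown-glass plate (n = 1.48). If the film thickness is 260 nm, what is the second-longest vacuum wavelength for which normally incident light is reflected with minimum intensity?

627 nm

At the upper boundary (n = 1.0 to n = 2.41) the reflected ray undergoes a half-wave phase shift.
At the lower boundary (n = 2.41 to n = 1.48) the reflected ray undergoes no phase shift.
Exactly one π shift → a net half-wave offset.
For minimum reflection here: 2 n t = m λ.
λ = 2 n t / m. The second-longest wavelength is m = 2: λ = 2 × 2.41 × 260 / 2.00 = 627 nm.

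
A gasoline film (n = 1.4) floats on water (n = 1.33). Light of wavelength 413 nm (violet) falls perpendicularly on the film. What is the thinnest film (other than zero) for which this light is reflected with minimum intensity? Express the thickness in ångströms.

1475 Å

Top surface (1.0 → 1.4): reflection off a higher-index medium gives a half-wave phase shift.
At the lower boundary (n = 1.4 to n = 1.33) the reflected ray undergoes no phase shift.
The two reflections differ by half a wavelength.
With one net inversion, destructive interference in reflection requires 2 n t = m λ.
Minimum nonzero at m = 1: t = λ / (2 n) = 413 / (2 × 1.4) = 148 nm.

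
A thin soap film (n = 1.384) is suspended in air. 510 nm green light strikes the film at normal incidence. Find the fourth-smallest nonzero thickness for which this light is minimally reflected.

737 nm

Ray reflecting at the top interface goes from n = 1.0 toward n = 1.384: a half-wave phase shift.
Ray reflecting at the bottom interface goes from n = 1.384 toward n = 1.0: no phase shift.
Exactly one π shift → a net half-wave offset.
For dark reflection here: 2 n t = m λ.
The fourth-smallest nonzero thickness corresponds to m = 4: t = m λ / (2 n) = 4.00 × 510 / (2 × 1.384) = 737 nm.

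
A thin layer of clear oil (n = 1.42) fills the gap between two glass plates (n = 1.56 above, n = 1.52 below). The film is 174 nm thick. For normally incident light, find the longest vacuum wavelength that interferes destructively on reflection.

494 nm

At the upper boundary (n = 1.56 to n = 1.42) the reflected ray undergoes no phase shift.
Ray reflecting at the bottom interface goes from n = 1.42 toward n = 1.52: a half-wave phase shift.
Net: one phase inversion between the two reflected rays.
With one net inversion, destructive interference in reflection requires 2 n t = m λ.
λ = 2 n t / m. The longest wavelength is m = 1: λ = 2 × 1.42 × 174 / 1.00 = 494 nm.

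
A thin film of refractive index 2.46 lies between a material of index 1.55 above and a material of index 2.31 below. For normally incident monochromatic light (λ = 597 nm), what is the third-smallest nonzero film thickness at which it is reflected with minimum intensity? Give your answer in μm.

0.364 μm

Top surface (1.55 → 2.46): reflection off a higher-index medium gives a half-wave phase shift.
At the lower boundary (n = 2.46 to n = 2.31) the reflected ray undergoes no phase shift.
The two reflections differ by half a wavelength.
For weak reflection here: 2 n t = m λ.
The third-smallest nonzero thickness corresponds to m = 3: t = m λ / (2 n) = 3.00 × 597 / (2 × 2.46) = 364 nm.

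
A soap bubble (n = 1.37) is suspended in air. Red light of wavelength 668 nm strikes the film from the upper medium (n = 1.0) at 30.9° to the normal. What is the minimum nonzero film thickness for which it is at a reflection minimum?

263 nm

Top surface (1.0 → 1.37): reflection off a higher-index medium gives a half-wave phase shift.
At the lower boundary (n = 1.37 to n = 1.0) the reflected ray undergoes no phase shift.
The two reflections differ by half a wavelength.
With one net inversion, destructive interference in reflection requires 2 n t cos θ_r = m λ.
Snell's law: 1.0 sin 30.9° = 1.37 sin θ_r → sin θ_r = 0.375, cos θ_r = 0.927.
Minimum nonzero at m = 1: t = λ / (2 n cos θ_r) = 668 / (2 × 1.37 × 0.927) = 263 nm.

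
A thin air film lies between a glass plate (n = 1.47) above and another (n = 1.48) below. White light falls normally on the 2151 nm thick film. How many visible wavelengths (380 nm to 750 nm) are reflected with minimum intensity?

Ray reflecting at the top interface goes from n = 1.47 toward n = 1.0: no phase shift.
At the lower boundary (n = 1.0 to n = 1.48) the reflected ray undergoes a half-wave phase shift.
Exactly one π shift → a net half-wave offset.
For minimum reflection here: 2 n t = m λ.
λ = 2 n t / m = 4302 / m nm.
m=5: 860 nm (IR); m=6: 717 nm (visible); m=7: 615 nm (visible); m=8: 538 nm (visible); m=9: 478 nm (visible); m=10: 430 nm (visible); m=11: 391 nm (visible); m=12: 359 nm (UV).

6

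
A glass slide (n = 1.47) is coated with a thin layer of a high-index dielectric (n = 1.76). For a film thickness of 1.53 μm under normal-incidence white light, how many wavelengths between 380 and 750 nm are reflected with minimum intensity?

Ray reflecting at the top interface goes from n = 1.0 toward n = 1.76: a half-wave phase shift.
Bottom surface (1.76 → 1.47): reflection off a lower-index medium gives no phase shift.
Net: one phase inversion between the two reflected rays.
For dark reflection here: 2 n t = m λ.
λ = 2 n t / m = 5386 / m nm.
m=7: 769 nm (IR); m=8: 673 nm (visible); m=9: 598 nm (visible); m=10: 539 nm (visible); m=11: 490 nm (visible); m=12: 449 nm (visible); m=13: 414 nm (visible); m=14: 385 nm (visible); m=15: 359 nm (UV).

7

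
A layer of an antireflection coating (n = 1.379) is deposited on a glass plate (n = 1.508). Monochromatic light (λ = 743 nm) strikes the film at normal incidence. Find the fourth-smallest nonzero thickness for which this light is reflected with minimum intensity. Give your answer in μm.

0.943 μm

Ray reflecting at the top interface goes from n = 1.0 toward n = 1.379: a half-wave phase shift.
At the lower boundary (n = 1.379 to n = 1.508) the reflected ray undergoes a half-wave phase shift.
The two reflections carry the same phase change, so no net offset.
With no net inversion, destructive interference in reflection requires 2 n t = (m + ½) λ.
The fourth-smallest nonzero thickness corresponds to m = 3: t = (m + ½) λ / (2 n) = 3.50 × 743 / (2 × 1.379) = 943 nm.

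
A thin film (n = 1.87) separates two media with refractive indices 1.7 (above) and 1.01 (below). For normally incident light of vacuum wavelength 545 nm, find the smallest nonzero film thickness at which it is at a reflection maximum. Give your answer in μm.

0.0729 μm

Top surface (1.7 → 1.87): reflection off a higher-index medium gives a half-wave phase shift.
Ray reflecting at the bottom interface goes from n = 1.87 toward n = 1.01: no phase shift.
Net: one phase inversion between the two reflected rays.
For bright reflection here: 2 n t = (m + ½) λ.
Minimum at m = 0: t = λ / (4 n) = 545 / (4 × 1.87) = 72.9 nm.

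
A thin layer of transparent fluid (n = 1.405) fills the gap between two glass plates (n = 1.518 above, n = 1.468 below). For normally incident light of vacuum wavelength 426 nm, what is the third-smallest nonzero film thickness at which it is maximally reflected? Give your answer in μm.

Ray reflecting at the top interface goes from n = 1.518 toward n = 1.405: no phase shift.
At the lower boundary (n = 1.405 to n = 1.468) the reflected ray undergoes a half-wave phase shift.
Exactly one π shift → a net half-wave offset.
For bright reflection here: 2 n t = (m + ½) λ.
The third-smallest nonzero thickness corresponds to m = 2: t = (m + ½) λ / (2 n) = 2.50 × 426 / (2 × 1.405) = 379 nm.

0.379 μm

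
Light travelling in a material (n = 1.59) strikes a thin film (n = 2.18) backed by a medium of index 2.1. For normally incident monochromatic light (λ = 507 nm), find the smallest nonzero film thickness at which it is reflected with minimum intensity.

At the upper boundary (n = 1.59 to n = 2.18) the reflected ray undergoes a half-wave phase shift.
At the lower boundary (n = 2.18 to n = 2.1) the reflected ray undergoes no phase shift.
The two reflections differ by half a wavelength.
So the condition for destructive reflection is 2 n t = m λ.
Minimum nonzero at m = 1: t = λ / (2 n) = 507 / (2 × 2.18) = 116 nm.

116 nm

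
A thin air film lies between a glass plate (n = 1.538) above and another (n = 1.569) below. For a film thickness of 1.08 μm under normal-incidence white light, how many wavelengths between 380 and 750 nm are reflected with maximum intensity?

3

Top surface (1.538 → 1.0): reflection off a lower-index medium gives no phase shift.
Bottom surface (1.0 → 1.569): reflection off a higher-index medium gives a half-wave phase shift.
Net: one phase inversion between the two reflected rays.
So the condition for constructive reflection is 2 n t = (m + ½) λ.
λ = 2 n t / (m + ½) = 2160 / (m + ½) nm.
m=2: 864 nm (IR); m=3: 617 nm (visible); m=4: 480 nm (visible); m=5: 393 nm (visible); m=6: 332 nm (UV).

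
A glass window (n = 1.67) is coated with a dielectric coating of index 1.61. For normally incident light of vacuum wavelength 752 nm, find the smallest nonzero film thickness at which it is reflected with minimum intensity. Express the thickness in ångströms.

1168 Å

At the upper boundary (n = 1.0 to n = 1.61) the reflected ray undergoes a half-wave phase shift.
At the lower boundary (n = 1.61 to n = 1.67) the reflected ray undergoes a half-wave phase shift.
Net: no relative phase inversion (both shifts match).
So the condition for destructive reflection is 2 n t = (m + ½) λ.
Minimum at m = 0: t = λ / (4 n) = 752 / (4 × 1.61) = 117 nm.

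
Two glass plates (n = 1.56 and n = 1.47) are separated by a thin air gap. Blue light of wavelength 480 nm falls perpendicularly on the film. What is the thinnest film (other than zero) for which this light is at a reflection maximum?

At the upper boundary (n = 1.56 to n = 1.0) the reflected ray undergoes no phase shift.
Bottom surface (1.0 → 1.47): reflection off a higher-index medium gives a half-wave phase shift.
The two reflections differ by half a wavelength.
So the condition for constructive reflection is 2 n t = (m + ½) λ.
Minimum at m = 0: t = λ / (4 n) = 480 / (4 × 1.0) = 120 nm.

120 nm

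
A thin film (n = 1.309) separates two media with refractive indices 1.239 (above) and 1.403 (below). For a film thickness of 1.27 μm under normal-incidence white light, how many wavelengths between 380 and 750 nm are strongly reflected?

4

Ray reflecting at the top interface goes from n = 1.239 toward n = 1.309: a half-wave phase shift.
Bottom surface (1.309 → 1.403): reflection off a higher-index medium gives a half-wave phase shift.
Net: no relative phase inversion (both shifts match).
With no net inversion, constructive interference in reflection requires 2 n t = m λ.
λ = 2 n t / m = 3325 / m nm.
m=4: 831 nm (IR); m=5: 665 nm (visible); m=6: 554 nm (visible); m=7: 475 nm (visible); m=8: 416 nm (visible); m=9: 369 nm (UV).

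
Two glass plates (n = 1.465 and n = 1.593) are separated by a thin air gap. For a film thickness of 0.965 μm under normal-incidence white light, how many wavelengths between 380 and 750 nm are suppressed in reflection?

3

Top surface (1.465 → 1.0): reflection off a lower-index medium gives no phase shift.
At the lower boundary (n = 1.0 to n = 1.593) the reflected ray undergoes a half-wave phase shift.
Exactly one π shift → a net half-wave offset.
So the condition for destructive reflection is 2 n t = m λ.
λ = 2 n t / m = 1930 / m nm.
m=2: 965 nm (IR); m=3: 643 nm (visible); m=4: 483 nm (visible); m=5: 386 nm (visible); m=6: 322 nm (UV).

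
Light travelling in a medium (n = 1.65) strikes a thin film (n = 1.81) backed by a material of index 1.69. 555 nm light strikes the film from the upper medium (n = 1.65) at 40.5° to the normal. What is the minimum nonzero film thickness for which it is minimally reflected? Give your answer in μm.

Top surface (1.65 → 1.81): reflection off a higher-index medium gives a half-wave phase shift.
At the lower boundary (n = 1.81 to n = 1.69) the reflected ray undergoes no phase shift.
Exactly one π shift → a net half-wave offset.
With one net inversion, destructive interference in reflection requires 2 n t cos θ_r = m λ.
Snell's law: 1.65 sin 40.5° = 1.81 sin θ_r → sin θ_r = 0.592, cos θ_r = 0.806.
Minimum nonzero at m = 1: t = λ / (2 n cos θ_r) = 555 / (2 × 1.81 × 0.806) = 190 nm.

0.190 μm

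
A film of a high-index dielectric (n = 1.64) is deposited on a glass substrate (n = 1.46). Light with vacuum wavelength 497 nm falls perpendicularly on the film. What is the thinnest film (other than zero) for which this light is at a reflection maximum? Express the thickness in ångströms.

At the upper boundary (n = 1.0 to n = 1.64) the reflected ray undergoes a half-wave phase shift.
Ray reflecting at the bottom interface goes from n = 1.64 toward n = 1.46: no phase shift.
Net: one phase inversion between the two reflected rays.
For bright reflection here: 2 n t = (m + ½) λ.
Minimum at m = 0: t = λ / (4 n) = 497 / (4 × 1.64) = 75.8 nm.

758 Å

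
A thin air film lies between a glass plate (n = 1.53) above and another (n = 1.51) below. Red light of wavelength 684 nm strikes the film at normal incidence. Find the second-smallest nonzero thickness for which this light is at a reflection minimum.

684 nm

Ray reflecting at the top interface goes from n = 1.53 toward n = 1.0: no phase shift.
At the lower boundary (n = 1.0 to n = 1.51) the reflected ray undergoes a half-wave phase shift.
Net: one phase inversion between the two reflected rays.
For minimum reflection here: 2 n t = m λ.
The second-smallest nonzero thickness corresponds to m = 2: t = m λ / (2 n) = 2.00 × 684 / (2 × 1.0) = 684 nm.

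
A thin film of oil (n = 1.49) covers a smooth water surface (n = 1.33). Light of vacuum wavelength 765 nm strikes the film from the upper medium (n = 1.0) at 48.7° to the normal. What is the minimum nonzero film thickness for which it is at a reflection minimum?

Top surface (1.0 → 1.49): reflection off a higher-index medium gives a half-wave phase shift.
Bottom surface (1.49 → 1.33): reflection off a lower-index medium gives no phase shift.
The two reflections differ by half a wavelength.
For weak reflection here: 2 n t cos θ_r = m λ.
Snell's law: 1.0 sin 48.7° = 1.49 sin θ_r → sin θ_r = 0.504, cos θ_r = 0.864.
Minimum nonzero at m = 1: t = λ / (2 n cos θ_r) = 765 / (2 × 1.49 × 0.864) = 297 nm.

297 nm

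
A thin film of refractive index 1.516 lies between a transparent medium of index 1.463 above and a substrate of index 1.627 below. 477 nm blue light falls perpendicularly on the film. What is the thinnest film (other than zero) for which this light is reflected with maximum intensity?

At the upper boundary (n = 1.463 to n = 1.516) the reflected ray undergoes a half-wave phase shift.
At the lower boundary (n = 1.516 to n = 1.627) the reflected ray undergoes a half-wave phase shift.
Net: no relative phase inversion (both shifts match).
For maximum reflection here: 2 n t = m λ.
Minimum nonzero at m = 1: t = λ / (2 n) = 477 / (2 × 1.516) = 157 nm.

157 nm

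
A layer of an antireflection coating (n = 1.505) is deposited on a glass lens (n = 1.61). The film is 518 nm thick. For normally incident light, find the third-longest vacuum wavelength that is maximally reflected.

At the upper boundary (n = 1.0 to n = 1.505) the reflected ray undergoes a half-wave phase shift.
Bottom surface (1.505 → 1.61): reflection off a higher-index medium gives a half-wave phase shift.
The two reflections carry the same phase change, so no net offset.
So the condition for constructive reflection is 2 n t = m λ.
λ = 2 n t / m. The third-longest wavelength is m = 3: λ = 2 × 1.505 × 518 / 3.00 = 520 nm.

520 nm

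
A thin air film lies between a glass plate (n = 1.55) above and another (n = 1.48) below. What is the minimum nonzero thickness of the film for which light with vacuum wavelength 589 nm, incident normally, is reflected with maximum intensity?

147 nm

Ray reflecting at the top interface goes from n = 1.55 toward n = 1.0: no phase shift.
Ray reflecting at the bottom interface goes from n = 1.0 toward n = 1.48: a half-wave phase shift.
Net: one phase inversion between the two reflected rays.
With one net inversion, constructive interference in reflection requires 2 n t = (m + ½) λ.
Minimum at m = 0: t = λ / (4 n) = 589 / (4 × 1.0) = 147 nm.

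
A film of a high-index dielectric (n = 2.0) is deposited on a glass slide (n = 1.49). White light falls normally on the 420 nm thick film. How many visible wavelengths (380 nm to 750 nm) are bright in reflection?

At the upper boundary (n = 1.0 to n = 2.0) the reflected ray undergoes a half-wave phase shift.
Bottom surface (2.0 → 1.49): reflection off a lower-index medium gives no phase shift.
The two reflections differ by half a wavelength.
With one net inversion, constructive interference in reflection requires 2 n t = (m + ½) λ.
λ = 2 n t / (m + ½) = 1680 / (m + ½) nm.
m=1: 1120 nm (IR); m=2: 672 nm (visible); m=3: 480 nm (visible); m=4: 373 nm (UV).

2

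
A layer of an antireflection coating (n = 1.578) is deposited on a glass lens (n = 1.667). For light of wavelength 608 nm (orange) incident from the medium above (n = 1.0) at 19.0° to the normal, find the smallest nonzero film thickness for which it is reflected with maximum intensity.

197 nm

At the upper boundary (n = 1.0 to n = 1.578) the reflected ray undergoes a half-wave phase shift.
At the lower boundary (n = 1.578 to n = 1.667) the reflected ray undergoes a half-wave phase shift.
Zero or two π shifts → no net half-wave offset.
So the condition for constructive reflection is 2 n t cos θ_r = m λ.
Snell's law: 1.0 sin 19.0° = 1.578 sin θ_r → sin θ_r = 0.206, cos θ_r = 0.978.
Minimum nonzero at m = 1: t = λ / (2 n cos θ_r) = 608 / (2 × 1.578 × 0.978) = 197 nm.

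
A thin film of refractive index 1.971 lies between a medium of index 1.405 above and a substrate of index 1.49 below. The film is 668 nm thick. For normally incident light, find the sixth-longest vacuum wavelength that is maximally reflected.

479 nm

Top surface (1.405 → 1.971): reflection off a higher-index medium gives a half-wave phase shift.
Ray reflecting at the bottom interface goes from n = 1.971 toward n = 1.49: no phase shift.
Net: one phase inversion between the two reflected rays.
For bright reflection here: 2 n t = (m + ½) λ.
λ = 2 n t / (m + ½). The sixth-longest wavelength is m = 5: λ = 2 × 1.971 × 668 / 5.50 = 479 nm.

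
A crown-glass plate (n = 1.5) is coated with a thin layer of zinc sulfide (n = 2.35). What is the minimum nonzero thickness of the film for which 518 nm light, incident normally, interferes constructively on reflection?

Top surface (1.0 → 2.35): reflection off a higher-index medium gives a half-wave phase shift.
Ray reflecting at the bottom interface goes from n = 2.35 toward n = 1.5: no phase shift.
The two reflections differ by half a wavelength.
For maximum reflection here: 2 n t = (m + ½) λ.
Minimum at m = 0: t = λ / (4 n) = 518 / (4 × 2.35) = 55.1 nm.

55.1 nm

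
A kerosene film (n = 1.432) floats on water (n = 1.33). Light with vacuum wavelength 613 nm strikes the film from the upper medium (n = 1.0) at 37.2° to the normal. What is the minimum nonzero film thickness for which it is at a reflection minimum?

Top surface (1.0 → 1.432): reflection off a higher-index medium gives a half-wave phase shift.
Ray reflecting at the bottom interface goes from n = 1.432 toward n = 1.33: no phase shift.
The two reflections differ by half a wavelength.
With one net inversion, destructive interference in reflection requires 2 n t cos θ_r = m λ.
Snell's law: 1.0 sin 37.2° = 1.432 sin θ_r → sin θ_r = 0.422, cos θ_r = 0.906.
Minimum nonzero at m = 1: t = λ / (2 n cos θ_r) = 613 / (2 × 1.432 × 0.906) = 236 nm.

236 nm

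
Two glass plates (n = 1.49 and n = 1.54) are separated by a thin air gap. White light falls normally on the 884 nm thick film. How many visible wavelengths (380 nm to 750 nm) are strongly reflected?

At the upper boundary (n = 1.49 to n = 1.0) the reflected ray undergoes no phase shift.
Ray reflecting at the bottom interface goes from n = 1.0 toward n = 1.54: a half-wave phase shift.
Exactly one π shift → a net half-wave offset.
For strong reflection here: 2 n t = (m + ½) λ.
λ = 2 n t / (m + ½) = 1768 / (m + ½) nm.
m=1: 1179 nm (IR); m=2: 707 nm (visible); m=3: 505 nm (visible); m=4: 393 nm (visible); m=5: 321 nm (UV).

3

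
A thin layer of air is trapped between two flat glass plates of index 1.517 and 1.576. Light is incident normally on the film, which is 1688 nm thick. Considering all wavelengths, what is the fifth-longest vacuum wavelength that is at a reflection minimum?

675 nm

Top surface (1.517 → 1.0): reflection off a lower-index medium gives no phase shift.
Ray reflecting at the bottom interface goes from n = 1.0 toward n = 1.576: a half-wave phase shift.
Exactly one π shift → a net half-wave offset.
For dark reflection here: 2 n t = m λ.
λ = 2 n t / m. The fifth-longest wavelength is m = 5: λ = 2 × 1.0 × 1688 / 5.00 = 675 nm.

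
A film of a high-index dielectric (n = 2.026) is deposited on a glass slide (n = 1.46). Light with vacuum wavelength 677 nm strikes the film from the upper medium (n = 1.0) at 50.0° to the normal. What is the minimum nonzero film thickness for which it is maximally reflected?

90.2 nm

At the upper boundary (n = 1.0 to n = 2.026) the reflected ray undergoes a half-wave phase shift.
Ray reflecting at the bottom interface goes from n = 2.026 toward n = 1.46: no phase shift.
Exactly one π shift → a net half-wave offset.
With one net inversion, constructive interference in reflection requires 2 n t cos θ_r = (m + ½) λ.
Snell's law: 1.0 sin 50.0° = 2.026 sin θ_r → sin θ_r = 0.378, cos θ_r = 0.926.
Minimum at m = 0: t = λ / (4 n cos θ_r) = 677 / (4 × 2.026 × 0.926) = 90.2 nm.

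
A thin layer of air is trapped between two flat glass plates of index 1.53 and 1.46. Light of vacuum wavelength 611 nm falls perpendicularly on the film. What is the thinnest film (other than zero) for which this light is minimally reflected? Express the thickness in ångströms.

3055 Å

At the upper boundary (n = 1.53 to n = 1.0) the reflected ray undergoes no phase shift.
At the lower boundary (n = 1.0 to n = 1.46) the reflected ray undergoes a half-wave phase shift.
The two reflections differ by half a wavelength.
With one net inversion, destructive interference in reflection requires 2 n t = m λ.
Minimum nonzero at m = 1: t = λ / (2 n) = 611 / (2 × 1.0) = 306 nm.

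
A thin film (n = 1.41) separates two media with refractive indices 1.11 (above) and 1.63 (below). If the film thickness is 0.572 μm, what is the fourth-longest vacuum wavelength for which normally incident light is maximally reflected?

403 nm

Ray reflecting at the top interface goes from n = 1.11 toward n = 1.41: a half-wave phase shift.
Bottom surface (1.41 → 1.63): reflection off a higher-index medium gives a half-wave phase shift.
The two reflections carry the same phase change, so no net offset.
With no net inversion, constructive interference in reflection requires 2 n t = m λ.
λ = 2 n t / m. The fourth-longest wavelength is m = 4: λ = 2 × 1.41 × 572 / 4.00 = 403 nm.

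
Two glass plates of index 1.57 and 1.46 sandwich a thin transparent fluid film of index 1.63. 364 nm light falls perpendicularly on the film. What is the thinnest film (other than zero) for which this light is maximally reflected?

55.8 nm

At the upper boundary (n = 1.57 to n = 1.63) the reflected ray undergoes a half-wave phase shift.
At the lower boundary (n = 1.63 to n = 1.46) the reflected ray undergoes no phase shift.
Exactly one π shift → a net half-wave offset.
So the condition for constructive reflection is 2 n t = (m + ½) λ.
Minimum at m = 0: t = λ / (4 n) = 364 / (4 × 1.63) = 55.8 nm.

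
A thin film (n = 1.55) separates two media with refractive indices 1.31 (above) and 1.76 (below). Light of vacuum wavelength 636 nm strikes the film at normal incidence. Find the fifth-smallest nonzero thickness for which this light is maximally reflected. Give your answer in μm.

1.03 μm

At the upper boundary (n = 1.31 to n = 1.55) the reflected ray undergoes a half-wave phase shift.
Ray reflecting at the bottom interface goes from n = 1.55 toward n = 1.76: a half-wave phase shift.
Net: no relative phase inversion (both shifts match).
With no net inversion, constructive interference in reflection requires 2 n t = m λ.
The fifth-smallest nonzero thickness corresponds to m = 5: t = m λ / (2 n) = 5.00 × 636 / (2 × 1.55) = 1026 nm.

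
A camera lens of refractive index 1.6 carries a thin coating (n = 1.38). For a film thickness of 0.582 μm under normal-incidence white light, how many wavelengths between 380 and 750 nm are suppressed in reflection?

2

Top surface (1.0 → 1.38): reflection off a higher-index medium gives a half-wave phase shift.
At the lower boundary (n = 1.38 to n = 1.6) the reflected ray undergoes a half-wave phase shift.
Zero or two π shifts → no net half-wave offset.
For dark reflection here: 2 n t = (m + ½) λ.
λ = 2 n t / (m + ½) = 1606 / (m + ½) nm.
m=1: 1071 nm (IR); m=2: 643 nm (visible); m=3: 459 nm (visible); m=4: 357 nm (UV).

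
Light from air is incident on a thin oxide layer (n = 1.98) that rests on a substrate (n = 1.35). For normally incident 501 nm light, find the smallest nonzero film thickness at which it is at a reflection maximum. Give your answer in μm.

Ray reflecting at the top interface goes from n = 1.0 toward n = 1.98: a half-wave phase shift.
Ray reflecting at the bottom interface goes from n = 1.98 toward n = 1.35: no phase shift.
Net: one phase inversion between the two reflected rays.
So the condition for constructive reflection is 2 n t = (m + ½) λ.
Minimum at m = 0: t = λ / (4 n) = 501 / (4 × 1.98) = 63.3 nm.

0.0633 μm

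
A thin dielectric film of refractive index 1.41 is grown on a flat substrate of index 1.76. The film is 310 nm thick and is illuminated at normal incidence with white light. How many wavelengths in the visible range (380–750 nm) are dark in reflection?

Ray reflecting at the top interface goes from n = 1.0 toward n = 1.41: a half-wave phase shift.
Bottom surface (1.41 → 1.76): reflection off a higher-index medium gives a half-wave phase shift.
The two reflections carry the same phase change, so no net offset.
For dark reflection here: 2 n t = (m + ½) λ.
λ = 2 n t / (m + ½) = 874 / (m + ½) nm.
m=0: 1748 nm (IR); m=1: 583 nm (visible); m=2: 350 nm (UV).

1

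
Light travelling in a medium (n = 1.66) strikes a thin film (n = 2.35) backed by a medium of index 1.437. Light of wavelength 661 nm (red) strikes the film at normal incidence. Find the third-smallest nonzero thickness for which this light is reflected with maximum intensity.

Top surface (1.66 → 2.35): reflection off a higher-index medium gives a half-wave phase shift.
At the lower boundary (n = 2.35 to n = 1.437) the reflected ray undergoes no phase shift.
Net: one phase inversion between the two reflected rays.
With one net inversion, constructive interference in reflection requires 2 n t = (m + ½) λ.
The third-smallest nonzero thickness corresponds to m = 2: t = (m + ½) λ / (2 n) = 2.50 × 661 / (2 × 2.35) = 352 nm.

352 nm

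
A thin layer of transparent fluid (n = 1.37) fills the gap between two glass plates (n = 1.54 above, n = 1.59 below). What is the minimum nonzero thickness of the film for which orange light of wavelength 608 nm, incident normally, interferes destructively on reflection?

222 nm

At the upper boundary (n = 1.54 to n = 1.37) the reflected ray undergoes no phase shift.
Ray reflecting at the bottom interface goes from n = 1.37 toward n = 1.59: a half-wave phase shift.
Net: one phase inversion between the two reflected rays.
With one net inversion, destructive interference in reflection requires 2 n t = m λ.
Minimum nonzero at m = 1: t = λ / (2 n) = 608 / (2 × 1.37) = 222 nm.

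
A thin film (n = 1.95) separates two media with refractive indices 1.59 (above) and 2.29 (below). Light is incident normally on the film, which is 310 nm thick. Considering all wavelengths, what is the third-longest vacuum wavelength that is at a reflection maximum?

403 nm

Ray reflecting at the top interface goes from n = 1.59 toward n = 1.95: a half-wave phase shift.
Ray reflecting at the bottom interface goes from n = 1.95 toward n = 2.29: a half-wave phase shift.
Net: no relative phase inversion (both shifts match).
With no net inversion, constructive interference in reflection requires 2 n t = m λ.
λ = 2 n t / m. The third-longest wavelength is m = 3: λ = 2 × 1.95 × 310 / 3.00 = 403 nm.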